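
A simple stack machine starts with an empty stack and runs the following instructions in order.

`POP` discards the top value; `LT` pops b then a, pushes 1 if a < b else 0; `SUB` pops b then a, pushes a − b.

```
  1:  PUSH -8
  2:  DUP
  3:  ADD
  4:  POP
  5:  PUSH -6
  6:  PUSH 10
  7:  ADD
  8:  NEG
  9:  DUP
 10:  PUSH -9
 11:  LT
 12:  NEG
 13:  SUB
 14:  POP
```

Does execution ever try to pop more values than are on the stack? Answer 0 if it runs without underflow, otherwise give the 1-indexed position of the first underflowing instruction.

PUSH -8 -> [-8]
DUP     -> [-8, -8]
ADD     -> [-16]
POP     -> []
PUSH -6 -> [-6]
PUSH 10 -> [-6, 10]
ADD     -> [4]
NEG     -> [-4]
DUP     -> [-4, -4]
PUSH -9 -> [-4, -4, -9]
LT      -> [-4, 0]
NEG     -> [-4, 0]
SUB     -> [-4]
POP     -> []

0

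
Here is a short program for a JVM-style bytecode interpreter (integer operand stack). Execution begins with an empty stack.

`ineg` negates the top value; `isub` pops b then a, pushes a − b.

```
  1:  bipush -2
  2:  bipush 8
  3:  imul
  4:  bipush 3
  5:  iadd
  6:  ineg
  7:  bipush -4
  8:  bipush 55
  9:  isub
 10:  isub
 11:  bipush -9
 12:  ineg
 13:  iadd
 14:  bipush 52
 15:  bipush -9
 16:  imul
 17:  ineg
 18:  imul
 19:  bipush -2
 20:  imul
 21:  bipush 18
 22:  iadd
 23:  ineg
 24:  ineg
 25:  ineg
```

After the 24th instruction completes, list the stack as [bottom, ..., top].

bipush -2 → [-2]
bipush 8  → [-2, 8]
imul      → [-16]
bipush 3  → [-16, 3]
iadd      → [-13]
ineg      → [13]
bipush -4 → [13, -4]
bipush 55 → [13, -4, 55]
isub      → [13, -59]
isub      → [72]
bipush -9 → [72, -9]
ineg      → [72, 9]
iadd      → [81]
bipush 52 → [81, 52]
bipush -9 → [81, 52, -9]
imul      → [81, -468]
ineg      → [81, 468]
imul      → [37908]
bipush -2 → [37908, -2]
imul      → [-75816]
bipush 18 → [-75816, 18]
iadd      → [-75798]
ineg      → [75798]
ineg      → [-75798]

[-75798]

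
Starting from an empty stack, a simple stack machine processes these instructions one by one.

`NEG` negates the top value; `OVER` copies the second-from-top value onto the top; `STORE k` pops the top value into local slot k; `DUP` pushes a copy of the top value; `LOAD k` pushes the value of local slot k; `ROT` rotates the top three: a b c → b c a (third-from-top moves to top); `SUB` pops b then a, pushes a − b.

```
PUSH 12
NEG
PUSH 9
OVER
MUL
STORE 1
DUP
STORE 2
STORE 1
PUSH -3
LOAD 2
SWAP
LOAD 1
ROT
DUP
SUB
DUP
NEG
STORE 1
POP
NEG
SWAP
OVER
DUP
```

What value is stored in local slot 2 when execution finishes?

PUSH 12 : 12
NEG     : -12
PUSH 9  : -12 9
OVER    : -12 9 -12
MUL     : -12 -108
STORE 1 : -12
DUP     : -12 -12
STORE 2 : -12
STORE 1 : (empty)
PUSH -3 : -3
LOAD 2  : -3 -12
SWAP    : -12 -3
LOAD 1  : -12 -3 -12
ROT     : -3 -12 -12
DUP     : -3 -12 -12 -12
SUB     : -3 -12 0
DUP     : -3 -12 0 0
NEG     : -3 -12 0 0
STORE 1 : -3 -12 0
POP     : -3 -12
NEG     : -3 12
SWAP    : 12 -3
OVER    : 12 -3 12
DUP     : 12 -3 12 12

-12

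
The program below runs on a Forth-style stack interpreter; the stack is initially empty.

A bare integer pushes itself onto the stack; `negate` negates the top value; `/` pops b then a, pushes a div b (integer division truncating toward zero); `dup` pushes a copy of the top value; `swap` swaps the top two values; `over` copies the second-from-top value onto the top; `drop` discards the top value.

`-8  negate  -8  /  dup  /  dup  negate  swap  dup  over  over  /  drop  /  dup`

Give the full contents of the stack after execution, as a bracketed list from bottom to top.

[-1, 1, 1]

-8      [-8]
negate  [8]
-8      [8, -8]
/       [-1]
dup     [-1, -1]
/       [1]
dup     [1, 1]
negate  [1, -1]
swap    [-1, 1]
dup     [-1, 1, 1]
over    [-1, 1, 1, 1]
over    [-1, 1, 1, 1, 1]
/       [-1, 1, 1, 1]
drop    [-1, 1, 1]
/       [-1, 1]
dup     [-1, 1, 1]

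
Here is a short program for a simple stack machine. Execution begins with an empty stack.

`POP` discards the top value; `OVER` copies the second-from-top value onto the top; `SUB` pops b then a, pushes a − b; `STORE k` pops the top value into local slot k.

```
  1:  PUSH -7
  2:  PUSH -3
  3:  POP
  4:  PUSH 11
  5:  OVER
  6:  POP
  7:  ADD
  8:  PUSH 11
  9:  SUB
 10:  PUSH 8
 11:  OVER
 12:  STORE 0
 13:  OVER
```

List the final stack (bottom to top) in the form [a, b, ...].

PUSH -7 -> -7
PUSH -3 -> -7 -3
POP     -> -7
PUSH 11 -> -7 11
OVER    -> -7 11 -7
POP     -> -7 11
ADD     -> 4
PUSH 11 -> 4 11
SUB     -> -7
PUSH 8  -> -7 8
OVER    -> -7 8 -7
STORE 0 -> -7 8
OVER    -> -7 8 -7

[-7, 8, -7]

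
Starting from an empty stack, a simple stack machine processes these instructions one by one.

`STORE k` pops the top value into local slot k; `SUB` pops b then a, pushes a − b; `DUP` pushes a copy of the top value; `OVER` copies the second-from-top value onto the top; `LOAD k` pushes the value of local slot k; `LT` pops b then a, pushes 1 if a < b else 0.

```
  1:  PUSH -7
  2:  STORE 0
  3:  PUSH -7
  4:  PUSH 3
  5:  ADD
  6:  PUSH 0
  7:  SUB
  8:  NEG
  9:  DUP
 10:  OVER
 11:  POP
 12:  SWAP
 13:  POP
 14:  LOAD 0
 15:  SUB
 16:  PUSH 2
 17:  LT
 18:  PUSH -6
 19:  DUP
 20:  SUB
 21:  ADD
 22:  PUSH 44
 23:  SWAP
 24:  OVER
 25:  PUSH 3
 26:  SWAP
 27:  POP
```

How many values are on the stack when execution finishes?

PUSH -7 → [-7]
STORE 0 → []
PUSH -7 → [-7]
PUSH 3  → [-7, 3]
ADD     → [-4]
PUSH 0  → [-4, 0]
SUB     → [-4]
NEG     → [4]
DUP     → [4, 4]
OVER    → [4, 4, 4]
POP     → [4, 4]
SWAP    → [4, 4]
POP     → [4]
LOAD 0  → [4, -7]
SUB     → [11]
PUSH 2  → [11, 2]
LT      → [0]
PUSH -6 → [0, -6]
DUP     → [0, -6, -6]
SUB     → [0, 0]
ADD     → [0]
PUSH 44 → [0, 44]
SWAP    → [44, 0]
OVER    → [44, 0, 44]
PUSH 3  → [44, 0, 44, 3]
SWAP    → [44, 0, 3, 44]
POP     → [44, 0, 3]

3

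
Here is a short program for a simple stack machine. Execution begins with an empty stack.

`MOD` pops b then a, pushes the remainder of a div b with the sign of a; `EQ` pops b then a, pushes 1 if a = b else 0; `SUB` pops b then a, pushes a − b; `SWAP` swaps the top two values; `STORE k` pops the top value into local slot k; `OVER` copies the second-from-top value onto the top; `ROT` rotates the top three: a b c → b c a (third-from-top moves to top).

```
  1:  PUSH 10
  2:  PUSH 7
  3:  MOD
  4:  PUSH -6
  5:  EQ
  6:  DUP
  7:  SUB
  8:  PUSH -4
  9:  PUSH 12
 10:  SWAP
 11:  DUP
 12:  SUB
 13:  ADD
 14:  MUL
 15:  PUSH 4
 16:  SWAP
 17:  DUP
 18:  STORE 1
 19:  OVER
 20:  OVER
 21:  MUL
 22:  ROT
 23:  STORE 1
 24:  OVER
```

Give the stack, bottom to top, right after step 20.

[4, 0, 4, 0]

PUSH 10  10
PUSH 7   10 7
MOD      3
PUSH -6  3 -6
EQ       0
DUP      0 0
SUB      0
PUSH -4  0 -4
PUSH 12  0 -4 12
SWAP     0 12 -4
DUP      0 12 -4 -4
SUB      0 12 0
ADD      0 12
MUL      0
PUSH 4   0 4
SWAP     4 0
DUP      4 0 0
STORE 1  4 0
OVER     4 0 4
OVER     4 0 4 0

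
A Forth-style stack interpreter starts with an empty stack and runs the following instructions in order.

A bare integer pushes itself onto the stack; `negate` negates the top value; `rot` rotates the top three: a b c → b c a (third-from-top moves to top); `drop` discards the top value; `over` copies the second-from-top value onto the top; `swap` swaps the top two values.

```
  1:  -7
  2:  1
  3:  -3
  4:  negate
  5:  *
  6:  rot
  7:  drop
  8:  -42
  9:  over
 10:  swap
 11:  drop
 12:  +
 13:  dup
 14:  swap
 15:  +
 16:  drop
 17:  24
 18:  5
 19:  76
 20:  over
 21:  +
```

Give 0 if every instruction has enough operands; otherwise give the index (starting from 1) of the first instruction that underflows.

-7      [-7]
1       [-7, 1]
-3      [-7, 1, -3]
negate  [-7, 1, 3]
*       [-7, 3]
rot  — needs 3 operands, stack has 2 → underflow

6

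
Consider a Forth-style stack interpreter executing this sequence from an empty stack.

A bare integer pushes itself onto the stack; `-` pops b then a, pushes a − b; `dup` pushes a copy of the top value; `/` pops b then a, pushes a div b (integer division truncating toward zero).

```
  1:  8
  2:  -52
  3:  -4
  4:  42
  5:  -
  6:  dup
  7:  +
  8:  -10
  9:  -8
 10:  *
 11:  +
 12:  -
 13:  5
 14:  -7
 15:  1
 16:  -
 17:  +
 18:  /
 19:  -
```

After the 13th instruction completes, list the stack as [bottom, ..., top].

[8, -40, 5]

8   -> 8
-52 -> 8 -52
-4  -> 8 -52 -4
42  -> 8 -52 -4 42
-   -> 8 -52 -46
dup -> 8 -52 -46 -46
+   -> 8 -52 -92
-10 -> 8 -52 -92 -10
-8  -> 8 -52 -92 -10 -8
*   -> 8 -52 -92 80
+   -> 8 -52 -12
-   -> 8 -40
5   -> 8 -40 5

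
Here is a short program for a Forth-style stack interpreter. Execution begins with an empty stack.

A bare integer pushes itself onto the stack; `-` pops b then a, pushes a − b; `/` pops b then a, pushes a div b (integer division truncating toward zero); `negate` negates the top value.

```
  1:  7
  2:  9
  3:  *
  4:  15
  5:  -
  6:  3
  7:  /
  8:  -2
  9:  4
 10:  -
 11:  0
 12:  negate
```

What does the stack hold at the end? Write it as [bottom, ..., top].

[16, -6, 0]

7      → [7]
9      → [7, 9]
*      → [63]
15     → [63, 15]
-      → [48]
3      → [48, 3]
/      → [16]
-2     → [16, -2]
4      → [16, -2, 4]
-      → [16, -6]
0      → [16, -6, 0]
negate → [16, -6, 0]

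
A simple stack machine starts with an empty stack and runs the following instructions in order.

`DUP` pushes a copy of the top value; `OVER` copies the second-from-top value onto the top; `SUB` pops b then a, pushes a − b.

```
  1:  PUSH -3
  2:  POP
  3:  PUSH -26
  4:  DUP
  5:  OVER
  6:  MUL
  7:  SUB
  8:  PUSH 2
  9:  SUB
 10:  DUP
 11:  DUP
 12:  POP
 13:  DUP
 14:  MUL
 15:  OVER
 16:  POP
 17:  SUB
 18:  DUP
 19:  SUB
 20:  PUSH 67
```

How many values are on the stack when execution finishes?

PUSH -3  : -3
POP      : (empty)
PUSH -26 : -26
DUP      : -26 -26
OVER     : -26 -26 -26
MUL      : -26 676
SUB      : -702
PUSH 2   : -702 2
SUB      : -704
DUP      : -704 -704
DUP      : -704 -704 -704
POP      : -704 -704
DUP      : -704 -704 -704
MUL      : -704 495616
OVER     : -704 495616 -704
POP      : -704 495616
SUB      : -496320
DUP      : -496320 -496320
SUB      : 0
PUSH 67  : 0 67

2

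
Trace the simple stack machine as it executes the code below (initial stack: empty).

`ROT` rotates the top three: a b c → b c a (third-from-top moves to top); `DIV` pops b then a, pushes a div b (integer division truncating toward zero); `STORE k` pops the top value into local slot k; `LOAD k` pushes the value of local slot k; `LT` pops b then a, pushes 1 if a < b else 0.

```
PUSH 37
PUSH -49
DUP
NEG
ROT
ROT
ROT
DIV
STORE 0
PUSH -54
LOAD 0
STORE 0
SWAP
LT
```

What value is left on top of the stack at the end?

PUSH 37   [37]
PUSH -49  [37, -49]
DUP       [37, -49, -49]
NEG       [37, -49, 49]
ROT       [-49, 49, 37]
ROT       [49, 37, -49]
ROT       [37, -49, 49]
DIV       [37, -1]
STORE 0   [37]
PUSH -54  [37, -54]
LOAD 0    [37, -54, -1]
STORE 0   [37, -54]
SWAP      [-54, 37]
LT        [1]

1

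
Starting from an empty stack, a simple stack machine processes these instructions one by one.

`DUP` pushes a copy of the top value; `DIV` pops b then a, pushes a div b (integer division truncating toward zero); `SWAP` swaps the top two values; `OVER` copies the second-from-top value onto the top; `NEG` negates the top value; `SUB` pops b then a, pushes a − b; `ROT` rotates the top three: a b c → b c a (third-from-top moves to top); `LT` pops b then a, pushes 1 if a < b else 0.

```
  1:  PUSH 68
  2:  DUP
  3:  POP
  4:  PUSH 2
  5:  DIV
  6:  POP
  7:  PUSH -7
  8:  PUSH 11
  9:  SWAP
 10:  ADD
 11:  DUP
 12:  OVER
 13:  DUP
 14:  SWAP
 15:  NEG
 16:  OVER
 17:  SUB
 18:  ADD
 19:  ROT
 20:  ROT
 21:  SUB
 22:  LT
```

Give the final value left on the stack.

1

PUSH 68  68
DUP      68 68
POP      68
PUSH 2   68 2
DIV      34
POP      (empty)
PUSH -7  -7
PUSH 11  -7 11
SWAP     11 -7
ADD      4
DUP      4 4
OVER     4 4 4
DUP      4 4 4 4
SWAP     4 4 4 4
NEG      4 4 4 -4
OVER     4 4 4 -4 4
SUB      4 4 4 -8
ADD      4 4 -4
ROT      4 -4 4
ROT      -4 4 4
SUB      -4 0
LT       1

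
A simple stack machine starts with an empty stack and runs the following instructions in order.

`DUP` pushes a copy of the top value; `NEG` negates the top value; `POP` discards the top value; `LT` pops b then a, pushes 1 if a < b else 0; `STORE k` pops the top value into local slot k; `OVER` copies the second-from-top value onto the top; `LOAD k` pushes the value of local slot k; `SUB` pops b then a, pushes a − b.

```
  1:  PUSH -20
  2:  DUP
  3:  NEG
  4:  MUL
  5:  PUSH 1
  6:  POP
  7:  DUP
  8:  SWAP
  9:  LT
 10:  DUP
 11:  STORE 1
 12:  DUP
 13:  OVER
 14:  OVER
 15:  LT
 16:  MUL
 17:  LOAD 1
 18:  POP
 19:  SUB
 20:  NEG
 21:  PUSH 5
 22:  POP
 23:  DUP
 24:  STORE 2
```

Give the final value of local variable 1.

PUSH -20 : [-20]
DUP      : [-20, -20]
NEG      : [-20, 20]
MUL      : [-400]
PUSH 1   : [-400, 1]
POP      : [-400]
DUP      : [-400, -400]
SWAP     : [-400, -400]
LT       : [0]
DUP      : [0, 0]
STORE 1  : [0]
DUP      : [0, 0]
OVER     : [0, 0, 0]
OVER     : [0, 0, 0, 0]
LT       : [0, 0, 0]
MUL      : [0, 0]
LOAD 1   : [0, 0, 0]
POP      : [0, 0]
SUB      : [0]
NEG      : [0]
PUSH 5   : [0, 5]
POP      : [0]
DUP      : [0, 0]
STORE 2  : [0]

0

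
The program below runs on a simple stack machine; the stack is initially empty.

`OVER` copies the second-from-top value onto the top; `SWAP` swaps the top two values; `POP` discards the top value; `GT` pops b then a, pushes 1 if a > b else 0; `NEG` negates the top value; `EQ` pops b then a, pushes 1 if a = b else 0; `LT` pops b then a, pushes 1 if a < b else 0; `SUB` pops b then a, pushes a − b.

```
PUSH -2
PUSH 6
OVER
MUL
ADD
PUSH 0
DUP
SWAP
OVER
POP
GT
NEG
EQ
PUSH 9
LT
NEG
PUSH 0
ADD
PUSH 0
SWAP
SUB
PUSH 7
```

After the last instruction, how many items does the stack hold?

2

PUSH -2 : -2
PUSH 6  : -2 6
OVER    : -2 6 -2
MUL     : -2 -12
ADD     : -14
PUSH 0  : -14 0
DUP     : -14 0 0
SWAP    : -14 0 0
OVER    : -14 0 0 0
POP     : -14 0 0
GT      : -14 0
NEG     : -14 0
EQ      : 0
PUSH 9  : 0 9
LT      : 1
NEG     : -1
PUSH 0  : -1 0
ADD     : -1
PUSH 0  : -1 0
SWAP    : 0 -1
SUB     : 1
PUSH 7  : 1 7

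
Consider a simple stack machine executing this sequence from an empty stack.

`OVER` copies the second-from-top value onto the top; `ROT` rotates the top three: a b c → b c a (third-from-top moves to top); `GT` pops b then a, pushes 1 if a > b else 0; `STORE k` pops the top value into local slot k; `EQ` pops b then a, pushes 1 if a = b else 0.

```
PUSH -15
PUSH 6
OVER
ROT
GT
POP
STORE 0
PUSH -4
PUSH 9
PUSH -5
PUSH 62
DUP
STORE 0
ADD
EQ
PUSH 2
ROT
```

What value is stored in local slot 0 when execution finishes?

PUSH -15  -15
PUSH 6    -15 6
OVER      -15 6 -15
ROT       6 -15 -15
GT        6 0
POP       6
STORE 0   (empty)
PUSH -4   -4
PUSH 9    -4 9
PUSH -5   -4 9 -5
PUSH 62   -4 9 -5 62
DUP       -4 9 -5 62 62
STORE 0   -4 9 -5 62
ADD       -4 9 57
EQ        -4 0
PUSH 2    -4 0 2
ROT       0 2 -4

62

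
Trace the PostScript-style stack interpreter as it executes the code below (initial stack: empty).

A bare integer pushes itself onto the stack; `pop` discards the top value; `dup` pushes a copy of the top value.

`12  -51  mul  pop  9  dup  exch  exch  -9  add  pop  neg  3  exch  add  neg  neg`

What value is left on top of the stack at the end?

12   → 12
-51  → 12 -51
mul  → -612
pop  → (empty)
9    → 9
dup  → 9 9
exch → 9 9
exch → 9 9
-9   → 9 9 -9
add  → 9 0
pop  → 9
neg  → -9
3    → -9 3
exch → 3 -9
add  → -6
neg  → 6
neg  → -6

-6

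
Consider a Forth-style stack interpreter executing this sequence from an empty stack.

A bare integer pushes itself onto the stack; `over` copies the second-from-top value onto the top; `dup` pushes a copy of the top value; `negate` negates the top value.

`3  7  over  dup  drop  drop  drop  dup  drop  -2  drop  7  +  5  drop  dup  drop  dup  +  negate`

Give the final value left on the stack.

-20

3      → [3]
7      → [3, 7]
over   → [3, 7, 3]
dup    → [3, 7, 3, 3]
drop   → [3, 7, 3]
drop   → [3, 7]
drop   → [3]
dup    → [3, 3]
drop   → [3]
-2     → [3, -2]
drop   → [3]
7      → [3, 7]
+      → [10]
5      → [10, 5]
drop   → [10]
dup    → [10, 10]
drop   → [10]
dup    → [10, 10]
+      → [20]
negate → [-20]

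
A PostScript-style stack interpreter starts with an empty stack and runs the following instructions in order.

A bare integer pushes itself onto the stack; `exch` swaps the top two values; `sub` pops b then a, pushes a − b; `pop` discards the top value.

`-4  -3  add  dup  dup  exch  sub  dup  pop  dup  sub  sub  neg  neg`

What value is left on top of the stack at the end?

-7

-4   → [-4]
-3   → [-4, -3]
add  → [-7]
dup  → [-7, -7]
dup  → [-7, -7, -7]
exch → [-7, -7, -7]
sub  → [-7, 0]
dup  → [-7, 0, 0]
pop  → [-7, 0]
dup  → [-7, 0, 0]
sub  → [-7, 0]
sub  → [-7]
neg  → [7]
neg  → [-7]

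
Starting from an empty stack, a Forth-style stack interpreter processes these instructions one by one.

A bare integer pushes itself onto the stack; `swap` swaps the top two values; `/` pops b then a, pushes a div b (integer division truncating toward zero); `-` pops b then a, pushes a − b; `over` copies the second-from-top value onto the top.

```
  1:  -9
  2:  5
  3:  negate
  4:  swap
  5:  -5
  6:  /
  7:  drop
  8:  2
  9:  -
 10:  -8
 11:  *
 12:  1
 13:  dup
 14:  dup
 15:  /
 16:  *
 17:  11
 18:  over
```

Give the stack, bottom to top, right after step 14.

-9     : [-9]
5      : [-9, 5]
negate : [-9, -5]
swap   : [-5, -9]
-5     : [-5, -9, -5]
/      : [-5, 1]
drop   : [-5]
2      : [-5, 2]
-      : [-7]
-8     : [-7, -8]
*      : [56]
1      : [56, 1]
dup    : [56, 1, 1]
dup    : [56, 1, 1, 1]

[56, 1, 1, 1]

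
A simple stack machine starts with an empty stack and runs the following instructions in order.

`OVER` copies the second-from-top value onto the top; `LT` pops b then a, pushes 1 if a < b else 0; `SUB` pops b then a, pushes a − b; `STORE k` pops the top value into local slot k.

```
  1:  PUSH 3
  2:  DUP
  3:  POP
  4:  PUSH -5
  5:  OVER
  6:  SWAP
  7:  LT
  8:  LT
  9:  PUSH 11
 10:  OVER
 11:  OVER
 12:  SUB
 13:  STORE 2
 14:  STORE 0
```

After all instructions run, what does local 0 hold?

PUSH 3  : [3]
DUP     : [3, 3]
POP     : [3]
PUSH -5 : [3, -5]
OVER    : [3, -5, 3]
SWAP    : [3, 3, -5]
LT      : [3, 0]
LT      : [0]
PUSH 11 : [0, 11]
OVER    : [0, 11, 0]
OVER    : [0, 11, 0, 11]
SUB     : [0, 11, -11]
STORE 2 : [0, 11]
STORE 0 : [0]

11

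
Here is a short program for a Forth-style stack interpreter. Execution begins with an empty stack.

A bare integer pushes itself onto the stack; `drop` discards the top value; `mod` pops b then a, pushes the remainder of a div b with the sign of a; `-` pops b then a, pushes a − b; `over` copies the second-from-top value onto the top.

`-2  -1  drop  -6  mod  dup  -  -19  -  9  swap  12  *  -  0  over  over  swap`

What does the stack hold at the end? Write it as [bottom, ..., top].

[-219, 0, 0, -219]

-2   : [-2]
-1   : [-2, -1]
drop : [-2]
-6   : [-2, -6]
mod  : [-2]
dup  : [-2, -2]
-    : [0]
-19  : [0, -19]
-    : [19]
9    : [19, 9]
swap : [9, 19]
12   : [9, 19, 12]
*    : [9, 228]
-    : [-219]
0    : [-219, 0]
over : [-219, 0, -219]
over : [-219, 0, -219, 0]
swap : [-219, 0, 0, -219]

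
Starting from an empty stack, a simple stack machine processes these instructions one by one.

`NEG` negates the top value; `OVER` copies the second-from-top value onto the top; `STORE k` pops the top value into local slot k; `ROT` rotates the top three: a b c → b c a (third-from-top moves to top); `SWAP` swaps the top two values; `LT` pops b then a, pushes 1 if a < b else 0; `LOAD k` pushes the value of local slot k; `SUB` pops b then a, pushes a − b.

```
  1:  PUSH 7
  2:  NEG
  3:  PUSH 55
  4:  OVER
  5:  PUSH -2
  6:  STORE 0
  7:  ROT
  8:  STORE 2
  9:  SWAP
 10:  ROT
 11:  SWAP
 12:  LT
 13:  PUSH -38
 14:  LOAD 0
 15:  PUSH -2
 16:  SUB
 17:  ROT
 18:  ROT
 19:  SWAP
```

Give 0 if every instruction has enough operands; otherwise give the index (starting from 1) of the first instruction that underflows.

PUSH 7  → 7
NEG     → -7
PUSH 55 → -7 55
OVER    → -7 55 -7
PUSH -2 → -7 55 -7 -2
STORE 0 → -7 55 -7
ROT     → 55 -7 -7
STORE 2 → 55 -7
SWAP    → -7 55
ROT  — needs 3 operands, stack has 2 → underflow

10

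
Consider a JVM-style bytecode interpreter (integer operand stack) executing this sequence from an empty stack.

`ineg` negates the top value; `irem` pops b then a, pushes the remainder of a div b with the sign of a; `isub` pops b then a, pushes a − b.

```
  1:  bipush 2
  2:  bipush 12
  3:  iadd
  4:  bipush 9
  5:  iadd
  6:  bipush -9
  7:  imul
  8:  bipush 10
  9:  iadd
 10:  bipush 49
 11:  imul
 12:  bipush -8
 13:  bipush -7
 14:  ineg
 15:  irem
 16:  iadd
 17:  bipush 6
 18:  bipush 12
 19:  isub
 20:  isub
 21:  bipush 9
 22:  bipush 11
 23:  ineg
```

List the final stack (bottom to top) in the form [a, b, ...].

bipush 2  -> 2
bipush 12 -> 2 12
iadd      -> 14
bipush 9  -> 14 9
iadd      -> 23
bipush -9 -> 23 -9
imul      -> -207
bipush 10 -> -207 10
iadd      -> -197
bipush 49 -> -197 49
imul      -> -9653
bipush -8 -> -9653 -8
bipush -7 -> -9653 -8 -7
ineg      -> -9653 -8 7
irem      -> -9653 -1
iadd      -> -9654
bipush 6  -> -9654 6
bipush 12 -> -9654 6 12
isub      -> -9654 -6
isub      -> -9648
bipush 9  -> -9648 9
bipush 11 -> -9648 9 11
ineg      -> -9648 9 -11

[-9648, 9, -11]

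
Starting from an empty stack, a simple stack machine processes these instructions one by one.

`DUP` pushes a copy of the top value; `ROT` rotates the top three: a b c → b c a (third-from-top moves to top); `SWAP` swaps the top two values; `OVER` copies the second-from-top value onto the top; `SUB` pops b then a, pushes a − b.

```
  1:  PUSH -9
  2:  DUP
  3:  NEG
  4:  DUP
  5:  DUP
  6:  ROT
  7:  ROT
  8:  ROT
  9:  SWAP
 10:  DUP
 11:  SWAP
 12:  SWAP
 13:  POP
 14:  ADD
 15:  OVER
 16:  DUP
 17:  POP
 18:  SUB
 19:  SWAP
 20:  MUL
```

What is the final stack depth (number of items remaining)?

PUSH -9 : -9
DUP     : -9 -9
NEG     : -9 9
DUP     : -9 9 9
DUP     : -9 9 9 9
ROT     : -9 9 9 9
ROT     : -9 9 9 9
ROT     : -9 9 9 9
SWAP    : -9 9 9 9
DUP     : -9 9 9 9 9
SWAP    : -9 9 9 9 9
SWAP    : -9 9 9 9 9
POP     : -9 9 9 9
ADD     : -9 9 18
OVER    : -9 9 18 9
DUP     : -9 9 18 9 9
POP     : -9 9 18 9
SUB     : -9 9 9
SWAP    : -9 9 9
MUL     : -9 81

2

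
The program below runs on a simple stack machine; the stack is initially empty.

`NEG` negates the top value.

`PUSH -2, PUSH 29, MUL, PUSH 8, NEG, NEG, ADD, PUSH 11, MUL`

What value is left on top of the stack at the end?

PUSH -2 -> -2
PUSH 29 -> -2 29
MUL     -> -58
PUSH 8  -> -58 8
NEG     -> -58 -8
NEG     -> -58 8
ADD     -> -50
PUSH 11 -> -50 11
MUL     -> -550

-550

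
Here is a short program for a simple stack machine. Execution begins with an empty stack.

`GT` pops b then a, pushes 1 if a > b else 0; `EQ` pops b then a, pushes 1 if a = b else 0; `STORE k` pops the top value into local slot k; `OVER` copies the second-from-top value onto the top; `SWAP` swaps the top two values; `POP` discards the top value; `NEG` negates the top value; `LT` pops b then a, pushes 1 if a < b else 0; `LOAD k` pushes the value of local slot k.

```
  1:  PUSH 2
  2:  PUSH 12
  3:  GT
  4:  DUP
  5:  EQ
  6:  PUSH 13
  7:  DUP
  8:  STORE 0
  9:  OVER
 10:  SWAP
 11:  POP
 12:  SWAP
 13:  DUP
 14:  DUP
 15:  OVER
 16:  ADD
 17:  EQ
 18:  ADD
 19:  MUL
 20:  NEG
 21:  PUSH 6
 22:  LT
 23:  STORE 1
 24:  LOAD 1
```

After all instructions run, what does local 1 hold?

1

PUSH 2  -> [2]
PUSH 12 -> [2, 12]
GT      -> [0]
DUP     -> [0, 0]
EQ      -> [1]
PUSH 13 -> [1, 13]
DUP     -> [1, 13, 13]
STORE 0 -> [1, 13]
OVER    -> [1, 13, 1]
SWAP    -> [1, 1, 13]
POP     -> [1, 1]
SWAP    -> [1, 1]
DUP     -> [1, 1, 1]
DUP     -> [1, 1, 1, 1]
OVER    -> [1, 1, 1, 1, 1]
ADD     -> [1, 1, 1, 2]
EQ      -> [1, 1, 0]
ADD     -> [1, 1]
MUL     -> [1]
NEG     -> [-1]
PUSH 6  -> [-1, 6]
LT      -> [1]
STORE 1 -> []
LOAD 1  -> [1]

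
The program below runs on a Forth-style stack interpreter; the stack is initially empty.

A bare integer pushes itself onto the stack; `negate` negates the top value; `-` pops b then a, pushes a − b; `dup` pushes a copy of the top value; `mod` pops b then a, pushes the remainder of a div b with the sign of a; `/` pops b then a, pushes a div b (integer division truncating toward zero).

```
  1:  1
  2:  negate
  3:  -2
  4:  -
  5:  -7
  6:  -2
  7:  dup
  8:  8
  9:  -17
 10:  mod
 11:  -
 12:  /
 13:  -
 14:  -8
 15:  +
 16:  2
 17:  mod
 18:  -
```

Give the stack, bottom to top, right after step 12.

1      -> 1
negate -> -1
-2     -> -1 -2
-      -> 1
-7     -> 1 -7
-2     -> 1 -7 -2
dup    -> 1 -7 -2 -2
8      -> 1 -7 -2 -2 8
-17    -> 1 -7 -2 -2 8 -17
mod    -> 1 -7 -2 -2 8
-      -> 1 -7 -2 -10
/      -> 1 -7 0

[1, -7, 0]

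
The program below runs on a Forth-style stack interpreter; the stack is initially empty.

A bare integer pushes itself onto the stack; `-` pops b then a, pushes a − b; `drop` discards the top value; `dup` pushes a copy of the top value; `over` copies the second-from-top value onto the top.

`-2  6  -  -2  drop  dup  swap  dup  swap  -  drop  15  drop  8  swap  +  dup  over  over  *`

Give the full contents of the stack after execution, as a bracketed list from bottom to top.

[0, 0, 0]

-2   : -2
6    : -2 6
-    : -8
-2   : -8 -2
drop : -8
dup  : -8 -8
swap : -8 -8
dup  : -8 -8 -8
swap : -8 -8 -8
-    : -8 0
drop : -8
15   : -8 15
drop : -8
8    : -8 8
swap : 8 -8
+    : 0
dup  : 0 0
over : 0 0 0
over : 0 0 0 0
*    : 0 0 0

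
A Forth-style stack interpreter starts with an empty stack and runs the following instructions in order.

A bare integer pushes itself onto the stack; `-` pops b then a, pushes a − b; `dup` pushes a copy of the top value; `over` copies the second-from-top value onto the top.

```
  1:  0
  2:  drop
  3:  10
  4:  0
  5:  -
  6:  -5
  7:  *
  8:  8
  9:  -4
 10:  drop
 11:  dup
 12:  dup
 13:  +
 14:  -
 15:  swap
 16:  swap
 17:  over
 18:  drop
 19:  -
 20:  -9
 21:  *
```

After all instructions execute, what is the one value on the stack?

378

0    -> [0]
drop -> []
10   -> [10]
0    -> [10, 0]
-    -> [10]
-5   -> [10, -5]
*    -> [-50]
8    -> [-50, 8]
-4   -> [-50, 8, -4]
drop -> [-50, 8]
dup  -> [-50, 8, 8]
dup  -> [-50, 8, 8, 8]
+    -> [-50, 8, 16]
-    -> [-50, -8]
swap -> [-8, -50]
swap -> [-50, -8]
over -> [-50, -8, -50]
drop -> [-50, -8]
-    -> [-42]
-9   -> [-42, -9]
*    -> [378]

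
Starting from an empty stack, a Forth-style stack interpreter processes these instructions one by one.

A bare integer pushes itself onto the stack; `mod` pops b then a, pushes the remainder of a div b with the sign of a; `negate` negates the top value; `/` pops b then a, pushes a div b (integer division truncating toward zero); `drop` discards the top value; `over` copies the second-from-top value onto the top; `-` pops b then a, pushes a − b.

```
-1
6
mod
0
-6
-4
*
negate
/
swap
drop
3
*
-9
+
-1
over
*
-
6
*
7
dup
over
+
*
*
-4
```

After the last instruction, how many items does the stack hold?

2

-1     → -1
6      → -1 6
mod    → -1
0      → -1 0
-6     → -1 0 -6
-4     → -1 0 -6 -4
*      → -1 0 24
negate → -1 0 -24
/      → -1 0
swap   → 0 -1
drop   → 0
3      → 0 3
*      → 0
-9     → 0 -9
+      → -9
-1     → -9 -1
over   → -9 -1 -9
*      → -9 9
-      → -18
6      → -18 6
*      → -108
7      → -108 7
dup    → -108 7 7
over   → -108 7 7 7
+      → -108 7 14
*      → -108 98
*      → -10584
-4     → -10584 -4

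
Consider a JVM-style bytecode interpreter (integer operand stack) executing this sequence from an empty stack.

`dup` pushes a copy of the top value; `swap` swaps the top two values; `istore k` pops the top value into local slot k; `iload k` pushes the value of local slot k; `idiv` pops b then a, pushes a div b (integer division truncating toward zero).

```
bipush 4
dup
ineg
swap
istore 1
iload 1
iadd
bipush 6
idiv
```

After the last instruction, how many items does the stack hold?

1

bipush 4 -> 4
dup      -> 4 4
ineg     -> 4 -4
swap     -> -4 4
istore 1 -> -4
iload 1  -> -4 4
iadd     -> 0
bipush 6 -> 0 6
idiv     -> 0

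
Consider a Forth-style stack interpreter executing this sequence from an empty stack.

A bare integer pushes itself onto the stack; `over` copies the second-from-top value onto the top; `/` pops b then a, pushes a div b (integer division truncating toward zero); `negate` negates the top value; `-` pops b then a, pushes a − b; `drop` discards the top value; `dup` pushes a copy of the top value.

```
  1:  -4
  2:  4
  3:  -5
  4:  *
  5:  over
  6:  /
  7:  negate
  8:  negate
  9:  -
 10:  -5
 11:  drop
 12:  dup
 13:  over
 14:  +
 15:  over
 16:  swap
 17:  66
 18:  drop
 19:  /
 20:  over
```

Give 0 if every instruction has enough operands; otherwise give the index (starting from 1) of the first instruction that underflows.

0

-4      -4
4       -4 4
-5      -4 4 -5
*       -4 -20
over    -4 -20 -4
/       -4 5
negate  -4 -5
negate  -4 5
-       -9
-5      -9 -5
drop    -9
dup     -9 -9
over    -9 -9 -9
+       -9 -18
over    -9 -18 -9
swap    -9 -9 -18
66      -9 -9 -18 66
drop    -9 -9 -18
/       -9 0
over    -9 0 -9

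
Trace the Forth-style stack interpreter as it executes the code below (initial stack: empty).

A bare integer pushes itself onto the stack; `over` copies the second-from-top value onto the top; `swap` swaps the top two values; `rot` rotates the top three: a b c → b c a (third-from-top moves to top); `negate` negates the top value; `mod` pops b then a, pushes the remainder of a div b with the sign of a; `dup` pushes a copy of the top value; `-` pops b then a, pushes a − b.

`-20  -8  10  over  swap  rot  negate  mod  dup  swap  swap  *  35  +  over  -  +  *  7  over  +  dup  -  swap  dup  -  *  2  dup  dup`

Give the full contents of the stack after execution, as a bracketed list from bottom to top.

-20     [-20]
-8      [-20, -8]
10      [-20, -8, 10]
over    [-20, -8, 10, -8]
swap    [-20, -8, -8, 10]
rot     [-20, -8, 10, -8]
negate  [-20, -8, 10, 8]
mod     [-20, -8, 2]
dup     [-20, -8, 2, 2]
swap    [-20, -8, 2, 2]
swap    [-20, -8, 2, 2]
*       [-20, -8, 4]
35      [-20, -8, 4, 35]
+       [-20, -8, 39]
over    [-20, -8, 39, -8]
-       [-20, -8, 47]
+       [-20, 39]
*       [-780]
7       [-780, 7]
over    [-780, 7, -780]
+       [-780, -773]
dup     [-780, -773, -773]
-       [-780, 0]
swap    [0, -780]
dup     [0, -780, -780]
-       [0, 0]
*       [0]
2       [0, 2]
dup     [0, 2, 2]
dup     [0, 2, 2, 2]

[0, 2, 2, 2]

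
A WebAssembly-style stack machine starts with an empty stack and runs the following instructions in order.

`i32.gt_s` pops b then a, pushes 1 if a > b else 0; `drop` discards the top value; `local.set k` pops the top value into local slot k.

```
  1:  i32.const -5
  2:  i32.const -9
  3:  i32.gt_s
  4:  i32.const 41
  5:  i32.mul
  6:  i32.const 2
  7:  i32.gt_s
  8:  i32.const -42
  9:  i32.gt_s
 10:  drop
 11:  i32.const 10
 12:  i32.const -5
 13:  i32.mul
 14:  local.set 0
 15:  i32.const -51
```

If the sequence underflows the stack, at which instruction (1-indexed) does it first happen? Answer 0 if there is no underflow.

0

i32.const -5  -> -5
i32.const -9  -> -5 -9
i32.gt_s      -> 1
i32.const 41  -> 1 41
i32.mul       -> 41
i32.const 2   -> 41 2
i32.gt_s      -> 1
i32.const -42 -> 1 -42
i32.gt_s      -> 1
drop          -> (empty)
i32.const 10  -> 10
i32.const -5  -> 10 -5
i32.mul       -> -50
local.set 0   -> (empty)
i32.const -51 -> -51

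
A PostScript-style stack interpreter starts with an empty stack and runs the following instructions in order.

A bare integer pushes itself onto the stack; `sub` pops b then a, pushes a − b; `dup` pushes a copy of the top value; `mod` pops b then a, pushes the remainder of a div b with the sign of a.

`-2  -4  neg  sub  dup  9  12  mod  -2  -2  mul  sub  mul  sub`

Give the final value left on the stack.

24

-2  → -2
-4  → -2 -4
neg → -2 4
sub → -6
dup → -6 -6
9   → -6 -6 9
12  → -6 -6 9 12
mod → -6 -6 9
-2  → -6 -6 9 -2
-2  → -6 -6 9 -2 -2
mul → -6 -6 9 4
sub → -6 -6 5
mul → -6 -30
sub → 24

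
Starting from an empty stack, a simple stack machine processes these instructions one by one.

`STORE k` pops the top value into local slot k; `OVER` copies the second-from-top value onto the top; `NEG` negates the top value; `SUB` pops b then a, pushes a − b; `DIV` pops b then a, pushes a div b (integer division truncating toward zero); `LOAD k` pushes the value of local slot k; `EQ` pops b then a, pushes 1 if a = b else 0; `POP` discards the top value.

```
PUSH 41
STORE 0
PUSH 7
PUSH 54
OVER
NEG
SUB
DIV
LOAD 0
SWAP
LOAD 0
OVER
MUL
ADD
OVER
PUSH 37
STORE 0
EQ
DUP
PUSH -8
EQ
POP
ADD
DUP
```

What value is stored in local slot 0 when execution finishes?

37

PUSH 41 → 41
STORE 0 → (empty)
PUSH 7  → 7
PUSH 54 → 7 54
OVER    → 7 54 7
NEG     → 7 54 -7
SUB     → 7 61
DIV     → 0
LOAD 0  → 0 41
SWAP    → 41 0
LOAD 0  → 41 0 41
OVER    → 41 0 41 0
MUL     → 41 0 0
ADD     → 41 0
OVER    → 41 0 41
PUSH 37 → 41 0 41 37
STORE 0 → 41 0 41
EQ      → 41 0
DUP     → 41 0 0
PUSH -8 → 41 0 0 -8
EQ      → 41 0 0
POP     → 41 0
ADD     → 41
DUP     → 41 41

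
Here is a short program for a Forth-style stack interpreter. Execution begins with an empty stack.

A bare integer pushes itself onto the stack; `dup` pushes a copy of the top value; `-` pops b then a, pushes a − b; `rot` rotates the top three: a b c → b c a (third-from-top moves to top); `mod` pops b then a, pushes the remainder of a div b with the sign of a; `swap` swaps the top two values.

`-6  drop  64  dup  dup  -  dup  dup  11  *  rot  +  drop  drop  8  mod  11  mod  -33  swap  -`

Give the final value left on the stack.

-6   : -6
drop : (empty)
64   : 64
dup  : 64 64
dup  : 64 64 64
-    : 64 0
dup  : 64 0 0
dup  : 64 0 0 0
11   : 64 0 0 0 11
*    : 64 0 0 0
rot  : 64 0 0 0
+    : 64 0 0
drop : 64 0
drop : 64
8    : 64 8
mod  : 0
11   : 0 11
mod  : 0
-33  : 0 -33
swap : -33 0
-    : -33

-33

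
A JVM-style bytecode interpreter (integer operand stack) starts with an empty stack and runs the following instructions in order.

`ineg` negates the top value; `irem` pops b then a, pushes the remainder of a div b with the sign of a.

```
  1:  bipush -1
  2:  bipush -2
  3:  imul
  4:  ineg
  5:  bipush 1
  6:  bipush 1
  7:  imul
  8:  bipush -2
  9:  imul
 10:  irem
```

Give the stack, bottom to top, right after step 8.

bipush -1 : [-1]
bipush -2 : [-1, -2]
imul      : [2]
ineg      : [-2]
bipush 1  : [-2, 1]
bipush 1  : [-2, 1, 1]
imul      : [-2, 1]
bipush -2 : [-2, 1, -2]

[-2, 1, -2]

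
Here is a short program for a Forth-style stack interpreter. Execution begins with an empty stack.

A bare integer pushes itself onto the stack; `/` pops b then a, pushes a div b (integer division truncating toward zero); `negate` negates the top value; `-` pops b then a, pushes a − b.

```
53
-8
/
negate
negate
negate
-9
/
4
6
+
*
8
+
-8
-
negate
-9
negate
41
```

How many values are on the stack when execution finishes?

53     → [53]
-8     → [53, -8]
/      → [-6]
negate → [6]
negate → [-6]
negate → [6]
-9     → [6, -9]
/      → [0]
4      → [0, 4]
6      → [0, 4, 6]
+      → [0, 10]
*      → [0]
8      → [0, 8]
+      → [8]
-8     → [8, -8]
-      → [16]
negate → [-16]
-9     → [-16, -9]
negate → [-16, 9]
41     → [-16, 9, 41]

3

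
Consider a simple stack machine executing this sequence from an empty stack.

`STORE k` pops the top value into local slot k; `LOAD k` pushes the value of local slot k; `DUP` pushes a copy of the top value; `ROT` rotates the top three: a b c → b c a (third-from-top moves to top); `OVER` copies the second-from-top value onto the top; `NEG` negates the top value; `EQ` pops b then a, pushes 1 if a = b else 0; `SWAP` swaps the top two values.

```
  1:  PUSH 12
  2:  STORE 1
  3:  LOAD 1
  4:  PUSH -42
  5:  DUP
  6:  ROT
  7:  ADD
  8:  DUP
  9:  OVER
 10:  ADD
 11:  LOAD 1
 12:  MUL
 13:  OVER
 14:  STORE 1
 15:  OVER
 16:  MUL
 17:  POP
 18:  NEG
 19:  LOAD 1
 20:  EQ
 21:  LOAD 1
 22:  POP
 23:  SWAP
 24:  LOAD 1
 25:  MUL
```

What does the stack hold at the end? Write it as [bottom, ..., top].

PUSH 12  → 12
STORE 1  → (empty)
LOAD 1   → 12
PUSH -42 → 12 -42
DUP      → 12 -42 -42
ROT      → -42 -42 12
ADD      → -42 -30
DUP      → -42 -30 -30
OVER     → -42 -30 -30 -30
ADD      → -42 -30 -60
LOAD 1   → -42 -30 -60 12
MUL      → -42 -30 -720
OVER     → -42 -30 -720 -30
STORE 1  → -42 -30 -720
OVER     → -42 -30 -720 -30
MUL      → -42 -30 21600
POP      → -42 -30
NEG      → -42 30
LOAD 1   → -42 30 -30
EQ       → -42 0
LOAD 1   → -42 0 -30
POP      → -42 0
SWAP     → 0 -42
LOAD 1   → 0 -42 -30
MUL      → 0 1260

[0, 1260]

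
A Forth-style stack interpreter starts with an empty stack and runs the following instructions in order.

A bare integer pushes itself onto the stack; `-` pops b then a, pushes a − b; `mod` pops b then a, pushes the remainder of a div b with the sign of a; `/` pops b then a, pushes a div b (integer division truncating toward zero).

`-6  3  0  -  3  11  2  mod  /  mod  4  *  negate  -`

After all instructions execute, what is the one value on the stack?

-6     -> [-6]
3      -> [-6, 3]
0      -> [-6, 3, 0]
-      -> [-6, 3]
3      -> [-6, 3, 3]
11     -> [-6, 3, 3, 11]
2      -> [-6, 3, 3, 11, 2]
mod    -> [-6, 3, 3, 1]
/      -> [-6, 3, 3]
mod    -> [-6, 0]
4      -> [-6, 0, 4]
*      -> [-6, 0]
negate -> [-6, 0]
-      -> [-6]

-6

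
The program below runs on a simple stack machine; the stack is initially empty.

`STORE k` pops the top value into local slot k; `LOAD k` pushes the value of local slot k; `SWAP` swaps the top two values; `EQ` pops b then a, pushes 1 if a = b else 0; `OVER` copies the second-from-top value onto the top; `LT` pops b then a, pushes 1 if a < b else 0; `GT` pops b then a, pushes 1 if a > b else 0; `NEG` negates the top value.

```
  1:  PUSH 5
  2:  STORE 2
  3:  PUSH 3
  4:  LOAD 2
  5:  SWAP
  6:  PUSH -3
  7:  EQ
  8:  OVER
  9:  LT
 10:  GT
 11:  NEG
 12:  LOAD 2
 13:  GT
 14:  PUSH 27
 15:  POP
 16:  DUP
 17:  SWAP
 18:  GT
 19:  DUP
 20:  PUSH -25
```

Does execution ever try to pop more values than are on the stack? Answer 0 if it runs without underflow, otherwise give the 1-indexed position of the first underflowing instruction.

0

PUSH 5   : 5
STORE 2  : (empty)
PUSH 3   : 3
LOAD 2   : 3 5
SWAP     : 5 3
PUSH -3  : 5 3 -3
EQ       : 5 0
OVER     : 5 0 5
LT       : 5 1
GT       : 1
NEG      : -1
LOAD 2   : -1 5
GT       : 0
PUSH 27  : 0 27
POP      : 0
DUP      : 0 0
SWAP     : 0 0
GT       : 0
DUP      : 0 0
PUSH -25 : 0 0 -25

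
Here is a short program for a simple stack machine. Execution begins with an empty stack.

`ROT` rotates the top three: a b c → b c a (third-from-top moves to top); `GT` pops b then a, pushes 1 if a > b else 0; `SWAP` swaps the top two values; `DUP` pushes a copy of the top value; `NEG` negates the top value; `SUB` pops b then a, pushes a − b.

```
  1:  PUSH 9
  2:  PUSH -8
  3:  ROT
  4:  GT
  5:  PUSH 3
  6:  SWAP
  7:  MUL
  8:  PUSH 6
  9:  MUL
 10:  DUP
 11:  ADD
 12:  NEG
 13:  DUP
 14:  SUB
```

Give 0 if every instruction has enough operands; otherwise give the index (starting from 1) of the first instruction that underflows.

3

PUSH 9  : [9]
PUSH -8 : [9, -8]
ROT  — needs 3 operands, stack has 2 → underflow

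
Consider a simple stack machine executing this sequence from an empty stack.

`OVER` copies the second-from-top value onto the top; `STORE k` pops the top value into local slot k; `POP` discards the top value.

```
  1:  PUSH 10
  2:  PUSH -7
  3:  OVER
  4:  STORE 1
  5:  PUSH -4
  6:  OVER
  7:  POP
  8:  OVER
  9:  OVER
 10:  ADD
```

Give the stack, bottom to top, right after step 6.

[10, -7, -4, -7]

PUSH 10  [10]
PUSH -7  [10, -7]
OVER     [10, -7, 10]
STORE 1  [10, -7]
PUSH -4  [10, -7, -4]
OVER     [10, -7, -4, -7]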